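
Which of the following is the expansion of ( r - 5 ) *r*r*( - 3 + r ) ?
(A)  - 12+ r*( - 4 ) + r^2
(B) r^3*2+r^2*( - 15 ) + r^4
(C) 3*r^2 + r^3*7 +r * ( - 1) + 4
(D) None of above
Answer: D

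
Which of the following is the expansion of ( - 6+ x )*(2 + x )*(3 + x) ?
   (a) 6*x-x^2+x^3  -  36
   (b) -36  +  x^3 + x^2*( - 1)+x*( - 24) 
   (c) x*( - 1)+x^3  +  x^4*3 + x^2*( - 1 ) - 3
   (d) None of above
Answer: b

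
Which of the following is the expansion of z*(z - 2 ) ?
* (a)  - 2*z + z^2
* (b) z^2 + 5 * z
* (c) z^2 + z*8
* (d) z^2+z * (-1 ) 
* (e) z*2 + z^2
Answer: a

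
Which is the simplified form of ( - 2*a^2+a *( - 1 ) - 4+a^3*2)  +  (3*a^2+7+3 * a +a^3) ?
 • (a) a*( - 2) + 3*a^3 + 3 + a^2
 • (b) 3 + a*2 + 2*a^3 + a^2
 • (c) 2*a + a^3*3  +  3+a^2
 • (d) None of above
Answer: c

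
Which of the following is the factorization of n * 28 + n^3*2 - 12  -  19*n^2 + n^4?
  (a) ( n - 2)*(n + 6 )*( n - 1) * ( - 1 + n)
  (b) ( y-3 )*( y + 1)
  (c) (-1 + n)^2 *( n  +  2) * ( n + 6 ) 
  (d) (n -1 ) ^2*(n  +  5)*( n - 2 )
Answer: a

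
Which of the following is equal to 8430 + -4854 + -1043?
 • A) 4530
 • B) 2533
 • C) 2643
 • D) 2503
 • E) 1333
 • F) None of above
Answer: B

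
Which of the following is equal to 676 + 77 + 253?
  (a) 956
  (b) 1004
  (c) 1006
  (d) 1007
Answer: c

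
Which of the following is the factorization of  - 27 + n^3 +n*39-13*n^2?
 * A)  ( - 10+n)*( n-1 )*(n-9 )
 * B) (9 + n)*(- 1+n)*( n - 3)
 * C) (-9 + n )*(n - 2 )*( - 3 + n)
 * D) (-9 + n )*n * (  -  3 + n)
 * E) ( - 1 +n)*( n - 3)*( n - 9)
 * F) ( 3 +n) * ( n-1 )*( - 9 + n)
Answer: E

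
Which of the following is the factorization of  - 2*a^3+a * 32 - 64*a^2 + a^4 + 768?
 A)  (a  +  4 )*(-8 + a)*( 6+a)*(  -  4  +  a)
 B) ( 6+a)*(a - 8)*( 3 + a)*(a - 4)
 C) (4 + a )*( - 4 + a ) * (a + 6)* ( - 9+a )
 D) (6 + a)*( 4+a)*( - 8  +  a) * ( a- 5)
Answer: A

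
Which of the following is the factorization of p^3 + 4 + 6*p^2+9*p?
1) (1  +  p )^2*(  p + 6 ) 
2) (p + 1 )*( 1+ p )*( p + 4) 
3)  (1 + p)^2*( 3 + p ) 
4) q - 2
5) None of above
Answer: 2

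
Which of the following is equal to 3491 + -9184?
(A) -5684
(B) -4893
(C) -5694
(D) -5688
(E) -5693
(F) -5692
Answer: E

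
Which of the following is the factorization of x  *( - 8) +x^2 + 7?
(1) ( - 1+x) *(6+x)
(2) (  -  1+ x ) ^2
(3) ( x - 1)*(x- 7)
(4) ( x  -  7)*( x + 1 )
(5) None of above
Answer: 3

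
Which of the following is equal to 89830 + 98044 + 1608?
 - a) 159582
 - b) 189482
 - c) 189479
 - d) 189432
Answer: b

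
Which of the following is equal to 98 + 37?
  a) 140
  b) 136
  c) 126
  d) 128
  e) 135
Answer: e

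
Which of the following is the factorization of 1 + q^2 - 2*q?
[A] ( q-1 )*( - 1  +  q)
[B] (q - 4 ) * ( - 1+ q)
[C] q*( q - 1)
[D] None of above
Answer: A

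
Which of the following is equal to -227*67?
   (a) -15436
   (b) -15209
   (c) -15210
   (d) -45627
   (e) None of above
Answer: b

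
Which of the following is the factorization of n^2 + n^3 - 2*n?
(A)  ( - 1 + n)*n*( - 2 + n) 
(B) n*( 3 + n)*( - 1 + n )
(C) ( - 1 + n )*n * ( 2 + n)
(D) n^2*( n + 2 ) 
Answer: C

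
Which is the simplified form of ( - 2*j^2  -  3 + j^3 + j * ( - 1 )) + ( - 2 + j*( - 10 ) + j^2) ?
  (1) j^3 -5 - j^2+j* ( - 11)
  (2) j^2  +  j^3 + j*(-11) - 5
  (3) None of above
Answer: 1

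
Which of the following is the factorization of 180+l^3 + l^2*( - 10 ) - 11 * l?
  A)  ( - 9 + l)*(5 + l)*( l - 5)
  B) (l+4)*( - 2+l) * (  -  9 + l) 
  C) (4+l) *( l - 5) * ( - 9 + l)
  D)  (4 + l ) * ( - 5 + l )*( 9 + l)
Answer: C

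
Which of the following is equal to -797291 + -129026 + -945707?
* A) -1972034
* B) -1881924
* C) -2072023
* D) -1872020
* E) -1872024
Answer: E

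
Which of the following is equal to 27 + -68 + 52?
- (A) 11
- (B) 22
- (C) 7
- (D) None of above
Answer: A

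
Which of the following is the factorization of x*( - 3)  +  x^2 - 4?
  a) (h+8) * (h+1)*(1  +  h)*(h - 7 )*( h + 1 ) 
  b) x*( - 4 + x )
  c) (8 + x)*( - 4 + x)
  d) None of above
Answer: d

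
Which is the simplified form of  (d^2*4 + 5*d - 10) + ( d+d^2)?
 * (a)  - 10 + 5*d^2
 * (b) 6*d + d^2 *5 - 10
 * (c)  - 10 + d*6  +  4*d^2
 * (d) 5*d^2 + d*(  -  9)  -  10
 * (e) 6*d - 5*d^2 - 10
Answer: b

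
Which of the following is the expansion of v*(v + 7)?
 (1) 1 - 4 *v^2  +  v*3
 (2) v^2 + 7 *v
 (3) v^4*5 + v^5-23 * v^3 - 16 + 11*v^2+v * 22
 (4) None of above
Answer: 2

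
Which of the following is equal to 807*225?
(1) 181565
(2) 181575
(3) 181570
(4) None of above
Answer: 2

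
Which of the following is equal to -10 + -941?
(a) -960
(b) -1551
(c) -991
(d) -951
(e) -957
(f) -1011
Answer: d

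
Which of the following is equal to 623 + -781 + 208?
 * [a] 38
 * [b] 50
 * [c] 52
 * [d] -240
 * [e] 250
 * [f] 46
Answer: b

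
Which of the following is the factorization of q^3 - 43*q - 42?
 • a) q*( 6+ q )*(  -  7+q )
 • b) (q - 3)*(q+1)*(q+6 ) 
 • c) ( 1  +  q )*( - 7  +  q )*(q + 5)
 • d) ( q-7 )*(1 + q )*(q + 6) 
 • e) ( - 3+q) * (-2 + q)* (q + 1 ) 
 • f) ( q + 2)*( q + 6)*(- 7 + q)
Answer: d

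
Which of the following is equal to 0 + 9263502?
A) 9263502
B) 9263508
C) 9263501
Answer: A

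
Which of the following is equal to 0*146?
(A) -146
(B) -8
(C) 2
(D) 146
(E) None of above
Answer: E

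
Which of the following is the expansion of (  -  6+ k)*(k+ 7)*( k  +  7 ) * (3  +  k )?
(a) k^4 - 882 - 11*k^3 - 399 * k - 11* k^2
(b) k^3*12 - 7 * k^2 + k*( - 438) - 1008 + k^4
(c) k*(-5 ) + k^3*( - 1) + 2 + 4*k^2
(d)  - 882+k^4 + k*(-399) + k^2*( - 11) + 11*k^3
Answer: d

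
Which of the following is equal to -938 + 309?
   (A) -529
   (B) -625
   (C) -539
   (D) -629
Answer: D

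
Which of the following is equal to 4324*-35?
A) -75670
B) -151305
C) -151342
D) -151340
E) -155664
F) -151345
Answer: D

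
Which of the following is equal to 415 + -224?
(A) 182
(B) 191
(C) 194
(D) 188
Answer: B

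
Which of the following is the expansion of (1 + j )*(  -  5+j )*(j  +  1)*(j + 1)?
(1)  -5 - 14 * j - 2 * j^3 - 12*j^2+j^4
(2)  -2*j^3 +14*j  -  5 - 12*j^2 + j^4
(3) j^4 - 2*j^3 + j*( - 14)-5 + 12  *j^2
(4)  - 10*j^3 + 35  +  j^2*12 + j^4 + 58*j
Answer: 1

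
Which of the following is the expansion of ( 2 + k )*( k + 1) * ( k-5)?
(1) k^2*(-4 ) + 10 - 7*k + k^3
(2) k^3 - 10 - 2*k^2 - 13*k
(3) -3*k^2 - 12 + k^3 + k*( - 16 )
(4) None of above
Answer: 2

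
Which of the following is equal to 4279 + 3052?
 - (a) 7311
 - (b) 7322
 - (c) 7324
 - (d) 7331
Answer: d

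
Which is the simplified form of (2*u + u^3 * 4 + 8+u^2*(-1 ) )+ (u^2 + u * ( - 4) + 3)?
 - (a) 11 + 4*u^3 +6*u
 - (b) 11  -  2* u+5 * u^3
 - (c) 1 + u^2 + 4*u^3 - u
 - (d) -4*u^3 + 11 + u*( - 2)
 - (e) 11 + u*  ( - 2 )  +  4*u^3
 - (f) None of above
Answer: e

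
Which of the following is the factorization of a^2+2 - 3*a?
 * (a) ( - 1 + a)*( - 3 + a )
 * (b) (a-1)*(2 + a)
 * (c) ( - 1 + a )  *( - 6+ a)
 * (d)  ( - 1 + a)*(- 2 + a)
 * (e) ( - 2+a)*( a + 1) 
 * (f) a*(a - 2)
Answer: d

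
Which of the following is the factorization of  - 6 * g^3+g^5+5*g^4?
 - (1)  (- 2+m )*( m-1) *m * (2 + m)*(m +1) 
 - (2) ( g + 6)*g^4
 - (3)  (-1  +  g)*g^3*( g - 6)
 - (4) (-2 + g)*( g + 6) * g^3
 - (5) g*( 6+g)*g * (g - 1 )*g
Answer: 5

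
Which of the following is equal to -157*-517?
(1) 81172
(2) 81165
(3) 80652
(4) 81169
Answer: 4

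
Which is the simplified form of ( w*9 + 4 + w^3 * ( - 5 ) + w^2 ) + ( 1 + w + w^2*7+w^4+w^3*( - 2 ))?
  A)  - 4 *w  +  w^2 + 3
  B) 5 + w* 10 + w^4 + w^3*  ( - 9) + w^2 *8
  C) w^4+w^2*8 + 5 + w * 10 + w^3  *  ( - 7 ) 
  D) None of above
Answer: C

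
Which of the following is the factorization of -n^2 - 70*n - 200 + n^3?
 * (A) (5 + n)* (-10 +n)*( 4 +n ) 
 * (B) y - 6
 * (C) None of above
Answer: A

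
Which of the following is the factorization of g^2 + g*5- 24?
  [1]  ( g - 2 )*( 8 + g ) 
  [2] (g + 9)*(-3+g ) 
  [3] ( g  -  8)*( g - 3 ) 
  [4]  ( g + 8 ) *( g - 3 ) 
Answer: 4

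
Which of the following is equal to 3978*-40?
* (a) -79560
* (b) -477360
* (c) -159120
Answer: c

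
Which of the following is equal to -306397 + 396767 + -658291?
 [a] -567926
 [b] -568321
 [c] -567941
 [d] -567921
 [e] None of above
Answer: d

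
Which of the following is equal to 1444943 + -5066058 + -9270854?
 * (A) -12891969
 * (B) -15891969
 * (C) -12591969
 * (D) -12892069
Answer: A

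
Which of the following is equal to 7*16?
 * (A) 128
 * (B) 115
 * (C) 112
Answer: C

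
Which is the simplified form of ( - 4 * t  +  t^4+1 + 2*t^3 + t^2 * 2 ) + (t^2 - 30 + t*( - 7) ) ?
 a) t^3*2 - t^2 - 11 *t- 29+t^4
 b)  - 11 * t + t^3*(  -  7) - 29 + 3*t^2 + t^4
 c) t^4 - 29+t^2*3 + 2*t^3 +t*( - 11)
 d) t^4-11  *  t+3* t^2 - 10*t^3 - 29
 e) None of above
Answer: c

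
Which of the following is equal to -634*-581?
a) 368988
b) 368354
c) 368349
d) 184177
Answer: b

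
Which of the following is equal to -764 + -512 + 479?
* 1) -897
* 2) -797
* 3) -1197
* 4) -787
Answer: 2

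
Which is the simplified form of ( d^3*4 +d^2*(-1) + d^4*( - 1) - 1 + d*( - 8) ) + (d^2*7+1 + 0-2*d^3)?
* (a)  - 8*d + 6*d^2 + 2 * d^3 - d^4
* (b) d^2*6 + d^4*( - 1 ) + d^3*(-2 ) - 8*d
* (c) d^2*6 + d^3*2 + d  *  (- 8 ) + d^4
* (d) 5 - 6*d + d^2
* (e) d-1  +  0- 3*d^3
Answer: a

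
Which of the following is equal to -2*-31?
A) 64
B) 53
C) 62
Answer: C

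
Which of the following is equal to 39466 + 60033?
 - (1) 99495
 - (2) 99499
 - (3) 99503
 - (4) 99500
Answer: 2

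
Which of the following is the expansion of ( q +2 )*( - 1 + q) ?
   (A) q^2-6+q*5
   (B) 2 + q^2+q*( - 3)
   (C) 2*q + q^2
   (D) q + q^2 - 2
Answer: D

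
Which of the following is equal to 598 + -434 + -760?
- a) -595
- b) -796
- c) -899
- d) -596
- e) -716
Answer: d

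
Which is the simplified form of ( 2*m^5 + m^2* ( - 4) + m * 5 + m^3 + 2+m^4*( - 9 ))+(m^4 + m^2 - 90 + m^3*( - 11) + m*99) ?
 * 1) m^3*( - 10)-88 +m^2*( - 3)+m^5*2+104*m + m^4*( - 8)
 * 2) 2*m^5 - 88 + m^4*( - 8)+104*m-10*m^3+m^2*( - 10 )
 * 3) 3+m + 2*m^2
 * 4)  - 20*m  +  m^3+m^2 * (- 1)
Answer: 1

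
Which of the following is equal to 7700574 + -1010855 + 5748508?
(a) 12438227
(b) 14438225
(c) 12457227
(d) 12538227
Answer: a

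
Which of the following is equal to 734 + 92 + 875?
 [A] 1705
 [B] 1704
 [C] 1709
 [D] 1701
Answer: D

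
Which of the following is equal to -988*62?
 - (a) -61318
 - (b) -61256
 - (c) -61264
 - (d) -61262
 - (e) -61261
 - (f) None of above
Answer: b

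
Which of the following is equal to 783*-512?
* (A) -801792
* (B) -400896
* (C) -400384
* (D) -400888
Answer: B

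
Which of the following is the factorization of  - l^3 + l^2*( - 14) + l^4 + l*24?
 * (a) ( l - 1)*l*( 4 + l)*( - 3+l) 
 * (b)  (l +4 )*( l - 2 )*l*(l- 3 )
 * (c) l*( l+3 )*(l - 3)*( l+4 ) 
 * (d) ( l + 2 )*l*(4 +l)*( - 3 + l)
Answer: b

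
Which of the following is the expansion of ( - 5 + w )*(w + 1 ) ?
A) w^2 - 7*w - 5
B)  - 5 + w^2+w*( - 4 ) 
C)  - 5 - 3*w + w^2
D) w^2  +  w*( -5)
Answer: B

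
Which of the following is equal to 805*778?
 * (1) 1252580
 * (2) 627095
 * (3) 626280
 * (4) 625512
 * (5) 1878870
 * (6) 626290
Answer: 6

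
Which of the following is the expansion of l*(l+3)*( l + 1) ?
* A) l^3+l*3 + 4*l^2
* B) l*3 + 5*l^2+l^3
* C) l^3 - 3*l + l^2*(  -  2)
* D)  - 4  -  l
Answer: A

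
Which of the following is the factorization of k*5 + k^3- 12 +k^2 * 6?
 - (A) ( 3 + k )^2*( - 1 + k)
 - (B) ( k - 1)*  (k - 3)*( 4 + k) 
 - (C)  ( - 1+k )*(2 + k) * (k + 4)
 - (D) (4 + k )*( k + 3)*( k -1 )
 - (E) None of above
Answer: D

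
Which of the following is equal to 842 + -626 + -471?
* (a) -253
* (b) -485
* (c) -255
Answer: c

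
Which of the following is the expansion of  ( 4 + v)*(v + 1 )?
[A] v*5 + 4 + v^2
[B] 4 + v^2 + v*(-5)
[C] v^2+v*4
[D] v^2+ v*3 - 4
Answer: A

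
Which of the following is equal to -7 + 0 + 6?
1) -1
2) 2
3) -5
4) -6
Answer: 1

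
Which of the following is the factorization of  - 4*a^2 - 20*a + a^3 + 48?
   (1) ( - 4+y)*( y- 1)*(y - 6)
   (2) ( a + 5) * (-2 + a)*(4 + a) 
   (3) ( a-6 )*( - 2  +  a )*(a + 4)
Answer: 3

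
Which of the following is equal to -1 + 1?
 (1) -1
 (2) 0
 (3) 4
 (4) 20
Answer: 2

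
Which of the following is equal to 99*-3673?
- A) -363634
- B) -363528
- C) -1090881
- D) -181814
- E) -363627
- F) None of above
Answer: E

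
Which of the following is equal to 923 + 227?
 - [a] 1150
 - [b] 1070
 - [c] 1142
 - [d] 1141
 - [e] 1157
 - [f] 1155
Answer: a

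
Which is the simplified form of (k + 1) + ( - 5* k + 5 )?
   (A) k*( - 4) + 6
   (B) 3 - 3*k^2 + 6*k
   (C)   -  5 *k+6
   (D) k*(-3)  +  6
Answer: A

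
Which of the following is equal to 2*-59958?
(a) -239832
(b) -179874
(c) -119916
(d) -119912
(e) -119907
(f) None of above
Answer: c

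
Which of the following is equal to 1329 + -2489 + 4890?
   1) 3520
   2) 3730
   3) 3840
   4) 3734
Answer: 2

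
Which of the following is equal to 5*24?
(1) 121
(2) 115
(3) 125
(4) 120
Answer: 4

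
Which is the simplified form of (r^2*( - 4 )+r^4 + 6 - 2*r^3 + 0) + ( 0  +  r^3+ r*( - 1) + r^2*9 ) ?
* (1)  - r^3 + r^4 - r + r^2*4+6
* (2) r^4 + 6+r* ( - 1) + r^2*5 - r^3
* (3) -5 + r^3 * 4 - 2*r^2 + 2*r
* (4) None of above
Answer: 2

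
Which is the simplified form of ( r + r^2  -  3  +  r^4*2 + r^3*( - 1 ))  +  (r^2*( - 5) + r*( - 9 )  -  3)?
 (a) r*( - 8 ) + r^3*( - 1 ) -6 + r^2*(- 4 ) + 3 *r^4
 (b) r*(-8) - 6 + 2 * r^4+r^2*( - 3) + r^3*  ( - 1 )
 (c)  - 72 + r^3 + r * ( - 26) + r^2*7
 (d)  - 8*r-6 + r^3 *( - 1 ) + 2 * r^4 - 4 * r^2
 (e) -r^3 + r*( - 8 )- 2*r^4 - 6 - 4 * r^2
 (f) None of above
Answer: d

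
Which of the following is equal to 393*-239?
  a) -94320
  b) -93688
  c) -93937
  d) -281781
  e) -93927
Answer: e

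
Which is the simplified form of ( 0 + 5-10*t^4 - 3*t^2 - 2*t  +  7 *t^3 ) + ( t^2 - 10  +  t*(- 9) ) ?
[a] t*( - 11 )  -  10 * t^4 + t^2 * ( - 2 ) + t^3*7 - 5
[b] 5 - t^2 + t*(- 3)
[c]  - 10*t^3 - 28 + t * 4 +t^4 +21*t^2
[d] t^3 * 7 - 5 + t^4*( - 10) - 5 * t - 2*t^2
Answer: a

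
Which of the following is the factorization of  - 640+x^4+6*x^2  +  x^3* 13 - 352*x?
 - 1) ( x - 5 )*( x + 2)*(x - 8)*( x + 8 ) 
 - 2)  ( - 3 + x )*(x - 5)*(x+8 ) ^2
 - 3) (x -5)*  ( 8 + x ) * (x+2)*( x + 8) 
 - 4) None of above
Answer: 3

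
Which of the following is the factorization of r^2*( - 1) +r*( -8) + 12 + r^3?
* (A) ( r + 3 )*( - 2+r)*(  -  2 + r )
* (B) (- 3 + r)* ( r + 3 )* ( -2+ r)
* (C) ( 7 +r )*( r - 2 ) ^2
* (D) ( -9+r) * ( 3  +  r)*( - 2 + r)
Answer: A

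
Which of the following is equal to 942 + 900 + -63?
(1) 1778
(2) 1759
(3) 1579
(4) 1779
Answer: 4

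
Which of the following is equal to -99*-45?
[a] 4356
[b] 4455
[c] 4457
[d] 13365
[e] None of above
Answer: b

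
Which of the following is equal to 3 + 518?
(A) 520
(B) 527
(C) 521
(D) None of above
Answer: C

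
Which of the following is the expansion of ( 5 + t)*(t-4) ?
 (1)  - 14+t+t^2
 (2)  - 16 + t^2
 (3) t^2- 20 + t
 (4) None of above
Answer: 3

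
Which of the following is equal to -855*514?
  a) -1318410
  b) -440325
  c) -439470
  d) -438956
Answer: c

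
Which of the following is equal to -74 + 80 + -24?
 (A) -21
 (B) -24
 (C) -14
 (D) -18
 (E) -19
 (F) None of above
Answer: D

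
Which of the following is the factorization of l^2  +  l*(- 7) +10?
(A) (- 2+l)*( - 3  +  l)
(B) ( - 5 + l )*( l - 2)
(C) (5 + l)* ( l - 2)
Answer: B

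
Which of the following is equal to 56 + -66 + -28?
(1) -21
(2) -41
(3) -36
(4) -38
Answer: 4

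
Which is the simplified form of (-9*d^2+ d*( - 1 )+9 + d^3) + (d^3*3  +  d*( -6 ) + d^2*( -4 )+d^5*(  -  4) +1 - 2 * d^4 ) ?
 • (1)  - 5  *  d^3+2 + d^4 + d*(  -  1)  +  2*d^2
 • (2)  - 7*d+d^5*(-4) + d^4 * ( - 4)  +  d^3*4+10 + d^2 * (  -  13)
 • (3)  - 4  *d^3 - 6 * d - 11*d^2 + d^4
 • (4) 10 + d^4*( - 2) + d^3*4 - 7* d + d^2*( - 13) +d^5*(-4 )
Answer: 4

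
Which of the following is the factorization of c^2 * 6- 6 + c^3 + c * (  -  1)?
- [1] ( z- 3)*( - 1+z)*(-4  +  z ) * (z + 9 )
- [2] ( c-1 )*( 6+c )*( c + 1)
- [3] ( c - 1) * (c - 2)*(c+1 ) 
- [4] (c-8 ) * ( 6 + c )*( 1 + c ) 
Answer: 2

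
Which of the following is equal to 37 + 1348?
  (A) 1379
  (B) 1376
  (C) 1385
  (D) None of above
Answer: C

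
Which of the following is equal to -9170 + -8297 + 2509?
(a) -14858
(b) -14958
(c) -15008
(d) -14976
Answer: b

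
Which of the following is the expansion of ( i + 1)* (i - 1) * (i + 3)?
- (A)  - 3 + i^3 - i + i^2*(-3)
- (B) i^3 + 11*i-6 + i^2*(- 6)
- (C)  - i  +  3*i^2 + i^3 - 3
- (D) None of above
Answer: C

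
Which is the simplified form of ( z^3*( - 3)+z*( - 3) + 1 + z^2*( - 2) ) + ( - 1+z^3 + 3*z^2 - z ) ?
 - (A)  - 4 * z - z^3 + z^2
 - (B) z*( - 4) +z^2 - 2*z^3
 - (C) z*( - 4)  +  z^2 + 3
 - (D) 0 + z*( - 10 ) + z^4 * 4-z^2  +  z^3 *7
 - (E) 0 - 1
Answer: B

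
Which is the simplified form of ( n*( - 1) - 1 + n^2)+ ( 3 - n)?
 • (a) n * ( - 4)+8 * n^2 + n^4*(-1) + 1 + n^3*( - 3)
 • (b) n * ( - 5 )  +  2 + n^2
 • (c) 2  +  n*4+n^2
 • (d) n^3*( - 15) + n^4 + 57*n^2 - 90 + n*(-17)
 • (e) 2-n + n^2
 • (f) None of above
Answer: f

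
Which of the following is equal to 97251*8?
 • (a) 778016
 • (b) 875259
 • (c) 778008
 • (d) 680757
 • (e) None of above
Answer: c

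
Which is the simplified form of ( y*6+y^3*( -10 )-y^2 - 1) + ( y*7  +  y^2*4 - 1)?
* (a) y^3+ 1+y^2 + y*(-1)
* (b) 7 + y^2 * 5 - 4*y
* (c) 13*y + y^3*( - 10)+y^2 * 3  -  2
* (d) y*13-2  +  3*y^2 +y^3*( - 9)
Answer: c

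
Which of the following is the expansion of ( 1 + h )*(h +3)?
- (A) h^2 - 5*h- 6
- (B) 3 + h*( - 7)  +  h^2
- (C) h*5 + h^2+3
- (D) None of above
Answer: D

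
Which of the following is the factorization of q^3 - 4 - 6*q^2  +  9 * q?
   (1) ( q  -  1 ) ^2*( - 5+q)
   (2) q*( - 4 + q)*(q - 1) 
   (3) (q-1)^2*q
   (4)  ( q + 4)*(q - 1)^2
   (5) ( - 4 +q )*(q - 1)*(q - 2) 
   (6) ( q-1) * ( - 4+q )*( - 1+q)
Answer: 6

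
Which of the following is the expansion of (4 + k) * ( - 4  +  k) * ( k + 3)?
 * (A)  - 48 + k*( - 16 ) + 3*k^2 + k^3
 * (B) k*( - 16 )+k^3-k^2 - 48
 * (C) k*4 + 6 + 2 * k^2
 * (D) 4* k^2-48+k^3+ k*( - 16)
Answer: A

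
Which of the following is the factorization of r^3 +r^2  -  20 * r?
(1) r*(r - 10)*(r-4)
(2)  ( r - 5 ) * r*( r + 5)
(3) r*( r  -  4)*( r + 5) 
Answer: 3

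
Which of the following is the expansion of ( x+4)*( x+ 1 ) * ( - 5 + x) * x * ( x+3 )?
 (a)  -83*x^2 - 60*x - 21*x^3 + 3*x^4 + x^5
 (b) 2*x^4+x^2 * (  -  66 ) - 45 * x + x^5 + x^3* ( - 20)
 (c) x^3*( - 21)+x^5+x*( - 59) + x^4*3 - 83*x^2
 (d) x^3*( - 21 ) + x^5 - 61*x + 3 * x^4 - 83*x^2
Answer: a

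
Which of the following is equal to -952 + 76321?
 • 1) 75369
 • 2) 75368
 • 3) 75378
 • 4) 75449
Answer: 1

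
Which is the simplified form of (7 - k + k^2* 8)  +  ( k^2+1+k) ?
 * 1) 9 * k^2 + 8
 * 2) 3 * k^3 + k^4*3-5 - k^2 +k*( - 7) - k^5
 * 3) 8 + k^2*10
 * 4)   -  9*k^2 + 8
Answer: 1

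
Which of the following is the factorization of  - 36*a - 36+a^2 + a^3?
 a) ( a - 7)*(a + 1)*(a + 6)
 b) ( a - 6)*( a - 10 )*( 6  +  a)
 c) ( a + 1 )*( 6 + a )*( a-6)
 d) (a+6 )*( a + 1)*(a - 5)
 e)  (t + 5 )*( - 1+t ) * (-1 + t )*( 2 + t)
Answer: c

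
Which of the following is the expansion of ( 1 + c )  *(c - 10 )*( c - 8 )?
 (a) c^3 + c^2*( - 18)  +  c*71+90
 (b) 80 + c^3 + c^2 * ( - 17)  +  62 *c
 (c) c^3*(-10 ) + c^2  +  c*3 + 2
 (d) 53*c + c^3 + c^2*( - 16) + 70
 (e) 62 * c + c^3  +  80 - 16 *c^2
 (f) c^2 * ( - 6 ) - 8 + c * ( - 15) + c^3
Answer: b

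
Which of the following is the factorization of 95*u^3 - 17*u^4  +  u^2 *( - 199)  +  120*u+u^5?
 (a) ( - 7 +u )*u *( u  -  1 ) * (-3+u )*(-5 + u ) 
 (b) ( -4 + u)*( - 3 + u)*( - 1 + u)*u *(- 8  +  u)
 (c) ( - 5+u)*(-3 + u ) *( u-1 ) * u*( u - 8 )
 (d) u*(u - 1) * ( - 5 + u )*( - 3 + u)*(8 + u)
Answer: c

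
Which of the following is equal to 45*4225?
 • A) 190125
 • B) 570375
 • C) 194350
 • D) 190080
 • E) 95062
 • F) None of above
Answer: A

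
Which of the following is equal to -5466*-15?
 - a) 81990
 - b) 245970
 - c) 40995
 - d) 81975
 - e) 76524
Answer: a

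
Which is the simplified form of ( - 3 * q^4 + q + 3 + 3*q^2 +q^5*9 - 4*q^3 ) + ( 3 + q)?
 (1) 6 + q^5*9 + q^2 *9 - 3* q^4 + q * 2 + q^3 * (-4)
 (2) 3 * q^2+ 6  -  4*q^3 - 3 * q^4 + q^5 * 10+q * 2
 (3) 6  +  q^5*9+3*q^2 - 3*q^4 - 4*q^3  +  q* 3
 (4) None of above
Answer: 4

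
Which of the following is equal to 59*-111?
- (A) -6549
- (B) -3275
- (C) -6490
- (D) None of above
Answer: A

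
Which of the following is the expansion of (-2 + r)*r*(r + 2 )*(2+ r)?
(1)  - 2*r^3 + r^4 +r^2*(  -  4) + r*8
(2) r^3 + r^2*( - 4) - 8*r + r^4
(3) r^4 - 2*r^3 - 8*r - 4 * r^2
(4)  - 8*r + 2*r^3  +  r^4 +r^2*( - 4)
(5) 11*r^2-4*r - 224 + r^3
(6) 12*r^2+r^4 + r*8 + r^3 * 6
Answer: 4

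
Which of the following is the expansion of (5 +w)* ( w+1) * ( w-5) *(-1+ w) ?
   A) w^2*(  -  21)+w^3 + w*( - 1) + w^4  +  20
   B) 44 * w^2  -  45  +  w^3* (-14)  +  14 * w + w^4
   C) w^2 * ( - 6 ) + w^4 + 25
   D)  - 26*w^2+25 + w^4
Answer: D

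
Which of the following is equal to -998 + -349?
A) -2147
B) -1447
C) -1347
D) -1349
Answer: C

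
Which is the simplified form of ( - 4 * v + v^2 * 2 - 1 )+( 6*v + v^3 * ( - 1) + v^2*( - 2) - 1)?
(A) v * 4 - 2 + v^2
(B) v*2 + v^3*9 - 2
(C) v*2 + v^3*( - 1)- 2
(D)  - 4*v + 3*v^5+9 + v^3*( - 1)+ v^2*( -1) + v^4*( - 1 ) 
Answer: C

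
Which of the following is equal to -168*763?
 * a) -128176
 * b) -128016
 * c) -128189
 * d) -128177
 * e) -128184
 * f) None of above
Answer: e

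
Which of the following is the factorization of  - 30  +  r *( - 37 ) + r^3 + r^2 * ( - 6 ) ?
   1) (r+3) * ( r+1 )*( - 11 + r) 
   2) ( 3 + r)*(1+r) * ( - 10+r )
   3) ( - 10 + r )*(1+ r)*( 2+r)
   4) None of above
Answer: 2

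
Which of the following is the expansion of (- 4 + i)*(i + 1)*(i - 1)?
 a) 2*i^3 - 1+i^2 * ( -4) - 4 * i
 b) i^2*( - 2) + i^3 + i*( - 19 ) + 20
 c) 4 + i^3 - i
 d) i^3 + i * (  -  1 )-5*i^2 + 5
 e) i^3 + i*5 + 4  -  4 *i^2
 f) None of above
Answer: f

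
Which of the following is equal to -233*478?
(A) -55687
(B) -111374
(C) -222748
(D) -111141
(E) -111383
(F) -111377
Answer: B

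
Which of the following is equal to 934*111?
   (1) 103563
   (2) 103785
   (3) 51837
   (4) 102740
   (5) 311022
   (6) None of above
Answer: 6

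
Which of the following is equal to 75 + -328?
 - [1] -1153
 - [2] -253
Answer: 2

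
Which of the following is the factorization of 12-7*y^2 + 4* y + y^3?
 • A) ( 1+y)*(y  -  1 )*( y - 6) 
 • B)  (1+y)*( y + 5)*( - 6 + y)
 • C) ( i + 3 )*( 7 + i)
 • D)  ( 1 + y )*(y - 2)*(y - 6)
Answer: D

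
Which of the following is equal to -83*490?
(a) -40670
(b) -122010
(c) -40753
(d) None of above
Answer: a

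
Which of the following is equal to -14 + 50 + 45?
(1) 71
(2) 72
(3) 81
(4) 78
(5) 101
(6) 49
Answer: 3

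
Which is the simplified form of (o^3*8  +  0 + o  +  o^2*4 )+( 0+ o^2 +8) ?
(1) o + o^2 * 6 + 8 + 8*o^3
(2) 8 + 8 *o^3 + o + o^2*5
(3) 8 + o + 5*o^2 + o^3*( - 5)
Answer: 2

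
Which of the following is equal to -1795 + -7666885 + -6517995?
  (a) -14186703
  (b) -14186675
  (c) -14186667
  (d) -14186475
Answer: b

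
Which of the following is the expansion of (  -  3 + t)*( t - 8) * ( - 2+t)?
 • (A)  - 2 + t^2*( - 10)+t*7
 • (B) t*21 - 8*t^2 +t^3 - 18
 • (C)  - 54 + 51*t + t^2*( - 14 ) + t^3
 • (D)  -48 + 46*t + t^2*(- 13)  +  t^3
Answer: D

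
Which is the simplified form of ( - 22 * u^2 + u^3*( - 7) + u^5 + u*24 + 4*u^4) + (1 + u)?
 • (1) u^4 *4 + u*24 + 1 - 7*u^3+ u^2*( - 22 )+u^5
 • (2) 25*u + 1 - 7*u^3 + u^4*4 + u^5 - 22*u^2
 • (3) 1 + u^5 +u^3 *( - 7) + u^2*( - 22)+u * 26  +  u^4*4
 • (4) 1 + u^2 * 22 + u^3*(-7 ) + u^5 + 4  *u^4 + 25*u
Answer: 2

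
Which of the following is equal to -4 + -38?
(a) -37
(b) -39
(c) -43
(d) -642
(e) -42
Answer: e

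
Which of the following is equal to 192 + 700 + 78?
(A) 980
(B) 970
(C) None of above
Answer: B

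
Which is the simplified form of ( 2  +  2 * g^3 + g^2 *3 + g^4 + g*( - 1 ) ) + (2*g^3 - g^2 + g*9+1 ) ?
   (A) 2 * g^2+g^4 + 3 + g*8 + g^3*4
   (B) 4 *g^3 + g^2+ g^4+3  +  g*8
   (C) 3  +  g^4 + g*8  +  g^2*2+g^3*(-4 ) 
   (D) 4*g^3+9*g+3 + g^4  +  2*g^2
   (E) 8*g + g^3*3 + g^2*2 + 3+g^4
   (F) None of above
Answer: A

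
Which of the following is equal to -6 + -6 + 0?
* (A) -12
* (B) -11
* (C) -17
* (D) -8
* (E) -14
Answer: A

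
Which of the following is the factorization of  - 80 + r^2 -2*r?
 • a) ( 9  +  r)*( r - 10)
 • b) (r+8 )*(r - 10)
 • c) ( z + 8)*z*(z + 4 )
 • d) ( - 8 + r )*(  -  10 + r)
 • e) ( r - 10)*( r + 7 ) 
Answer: b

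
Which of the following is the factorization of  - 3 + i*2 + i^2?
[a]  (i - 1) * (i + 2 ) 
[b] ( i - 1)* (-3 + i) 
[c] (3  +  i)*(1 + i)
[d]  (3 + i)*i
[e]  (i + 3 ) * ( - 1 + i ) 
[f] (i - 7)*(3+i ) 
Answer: e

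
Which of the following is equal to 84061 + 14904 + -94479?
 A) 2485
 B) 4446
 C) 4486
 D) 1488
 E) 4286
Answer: C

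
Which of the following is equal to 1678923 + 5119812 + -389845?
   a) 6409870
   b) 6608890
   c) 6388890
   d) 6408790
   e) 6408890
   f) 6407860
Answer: e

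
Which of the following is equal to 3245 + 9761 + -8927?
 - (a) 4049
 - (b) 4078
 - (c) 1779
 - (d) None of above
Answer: d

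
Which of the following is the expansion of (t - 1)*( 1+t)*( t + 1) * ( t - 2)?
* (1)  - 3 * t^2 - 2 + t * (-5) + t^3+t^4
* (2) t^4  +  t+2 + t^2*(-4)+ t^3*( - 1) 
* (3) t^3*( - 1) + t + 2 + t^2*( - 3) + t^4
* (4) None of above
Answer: 3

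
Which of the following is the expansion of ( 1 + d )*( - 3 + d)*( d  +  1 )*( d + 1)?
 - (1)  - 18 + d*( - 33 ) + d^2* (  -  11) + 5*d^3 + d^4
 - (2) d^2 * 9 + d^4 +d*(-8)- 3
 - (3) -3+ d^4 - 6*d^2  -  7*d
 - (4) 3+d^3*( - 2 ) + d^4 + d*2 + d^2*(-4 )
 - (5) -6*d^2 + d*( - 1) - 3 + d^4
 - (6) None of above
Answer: 6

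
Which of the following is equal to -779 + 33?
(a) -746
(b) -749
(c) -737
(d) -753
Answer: a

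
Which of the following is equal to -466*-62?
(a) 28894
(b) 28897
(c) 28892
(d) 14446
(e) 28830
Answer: c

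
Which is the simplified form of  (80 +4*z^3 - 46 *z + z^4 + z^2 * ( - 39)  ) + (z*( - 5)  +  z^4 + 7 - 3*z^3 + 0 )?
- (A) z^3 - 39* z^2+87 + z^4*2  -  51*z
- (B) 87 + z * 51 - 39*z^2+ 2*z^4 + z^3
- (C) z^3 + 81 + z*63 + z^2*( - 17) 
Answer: A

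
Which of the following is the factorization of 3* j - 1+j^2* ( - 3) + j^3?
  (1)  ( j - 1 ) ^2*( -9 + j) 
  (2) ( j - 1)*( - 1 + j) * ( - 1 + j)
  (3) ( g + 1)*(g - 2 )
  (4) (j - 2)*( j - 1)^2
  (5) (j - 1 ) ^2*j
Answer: 2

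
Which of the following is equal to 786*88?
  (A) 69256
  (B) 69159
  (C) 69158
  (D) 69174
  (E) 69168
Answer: E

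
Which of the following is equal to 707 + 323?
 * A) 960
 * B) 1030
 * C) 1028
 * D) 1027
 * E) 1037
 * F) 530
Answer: B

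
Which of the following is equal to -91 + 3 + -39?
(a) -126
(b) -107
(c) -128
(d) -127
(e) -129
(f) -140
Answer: d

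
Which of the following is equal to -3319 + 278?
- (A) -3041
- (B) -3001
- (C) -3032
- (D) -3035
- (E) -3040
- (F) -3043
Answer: A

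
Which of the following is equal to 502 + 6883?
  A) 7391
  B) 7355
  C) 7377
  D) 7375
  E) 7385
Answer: E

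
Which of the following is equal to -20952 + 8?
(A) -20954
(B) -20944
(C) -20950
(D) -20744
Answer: B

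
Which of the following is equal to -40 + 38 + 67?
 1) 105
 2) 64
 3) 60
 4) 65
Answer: 4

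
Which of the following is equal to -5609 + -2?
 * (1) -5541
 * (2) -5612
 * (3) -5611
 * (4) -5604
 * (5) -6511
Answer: 3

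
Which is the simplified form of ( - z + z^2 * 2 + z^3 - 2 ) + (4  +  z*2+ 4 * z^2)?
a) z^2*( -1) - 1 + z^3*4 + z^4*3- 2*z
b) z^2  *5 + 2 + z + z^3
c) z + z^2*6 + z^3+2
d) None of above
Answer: c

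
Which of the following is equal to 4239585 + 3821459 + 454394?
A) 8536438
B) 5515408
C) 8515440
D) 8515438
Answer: D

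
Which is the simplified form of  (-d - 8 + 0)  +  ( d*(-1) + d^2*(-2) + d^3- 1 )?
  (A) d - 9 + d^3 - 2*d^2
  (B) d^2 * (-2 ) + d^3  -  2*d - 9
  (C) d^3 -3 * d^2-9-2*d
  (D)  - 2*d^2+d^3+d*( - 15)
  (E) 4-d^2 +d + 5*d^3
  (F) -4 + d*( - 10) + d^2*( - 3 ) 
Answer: B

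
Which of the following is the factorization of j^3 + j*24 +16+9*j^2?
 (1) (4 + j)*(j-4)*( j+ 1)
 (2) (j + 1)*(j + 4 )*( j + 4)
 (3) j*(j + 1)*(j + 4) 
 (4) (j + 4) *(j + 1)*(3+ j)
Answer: 2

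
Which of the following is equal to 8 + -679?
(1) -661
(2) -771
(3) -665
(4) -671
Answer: 4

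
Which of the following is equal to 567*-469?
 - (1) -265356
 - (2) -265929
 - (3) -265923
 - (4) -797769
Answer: 3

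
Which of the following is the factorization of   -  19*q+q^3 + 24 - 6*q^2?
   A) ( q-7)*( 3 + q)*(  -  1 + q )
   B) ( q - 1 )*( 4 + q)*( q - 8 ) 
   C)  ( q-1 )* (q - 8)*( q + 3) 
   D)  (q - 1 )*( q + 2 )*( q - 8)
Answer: C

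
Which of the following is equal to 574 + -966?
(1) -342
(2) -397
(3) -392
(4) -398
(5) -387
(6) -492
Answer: 3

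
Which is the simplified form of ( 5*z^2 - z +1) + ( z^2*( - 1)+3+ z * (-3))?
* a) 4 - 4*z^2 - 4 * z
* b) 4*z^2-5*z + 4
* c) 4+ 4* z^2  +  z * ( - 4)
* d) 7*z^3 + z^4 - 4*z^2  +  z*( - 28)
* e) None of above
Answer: c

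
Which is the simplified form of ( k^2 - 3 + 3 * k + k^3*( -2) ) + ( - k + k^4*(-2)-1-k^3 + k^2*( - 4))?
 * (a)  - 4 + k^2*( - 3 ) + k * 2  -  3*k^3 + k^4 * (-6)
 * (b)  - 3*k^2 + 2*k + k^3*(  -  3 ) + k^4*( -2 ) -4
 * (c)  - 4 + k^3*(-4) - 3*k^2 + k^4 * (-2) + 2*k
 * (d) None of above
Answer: b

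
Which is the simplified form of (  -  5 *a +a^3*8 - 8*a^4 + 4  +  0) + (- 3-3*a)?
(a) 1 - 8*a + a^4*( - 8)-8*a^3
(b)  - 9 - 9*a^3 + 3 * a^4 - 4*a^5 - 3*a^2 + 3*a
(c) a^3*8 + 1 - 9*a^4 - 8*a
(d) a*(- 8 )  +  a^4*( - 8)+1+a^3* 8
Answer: d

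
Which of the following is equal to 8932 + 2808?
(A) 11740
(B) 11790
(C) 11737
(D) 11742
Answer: A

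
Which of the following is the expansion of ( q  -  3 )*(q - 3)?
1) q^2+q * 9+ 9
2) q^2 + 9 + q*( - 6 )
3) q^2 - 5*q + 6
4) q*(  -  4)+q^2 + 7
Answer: 2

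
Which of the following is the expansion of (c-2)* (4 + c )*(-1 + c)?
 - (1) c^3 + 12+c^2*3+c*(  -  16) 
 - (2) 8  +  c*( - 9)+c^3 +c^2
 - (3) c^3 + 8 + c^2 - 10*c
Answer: 3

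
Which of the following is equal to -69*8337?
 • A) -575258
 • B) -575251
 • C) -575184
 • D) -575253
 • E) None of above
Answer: D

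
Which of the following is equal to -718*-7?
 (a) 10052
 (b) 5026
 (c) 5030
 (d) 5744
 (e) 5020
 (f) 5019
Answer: b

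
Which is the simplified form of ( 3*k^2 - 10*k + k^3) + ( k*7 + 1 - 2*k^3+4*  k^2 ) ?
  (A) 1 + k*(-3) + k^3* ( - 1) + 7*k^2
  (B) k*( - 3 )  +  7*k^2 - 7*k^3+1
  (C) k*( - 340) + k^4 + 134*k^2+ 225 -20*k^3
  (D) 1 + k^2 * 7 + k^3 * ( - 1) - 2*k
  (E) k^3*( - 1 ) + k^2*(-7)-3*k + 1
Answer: A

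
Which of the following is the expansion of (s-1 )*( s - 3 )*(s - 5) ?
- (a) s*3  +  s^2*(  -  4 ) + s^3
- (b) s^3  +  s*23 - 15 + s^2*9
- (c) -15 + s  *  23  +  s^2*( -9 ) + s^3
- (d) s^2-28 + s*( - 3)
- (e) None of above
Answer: c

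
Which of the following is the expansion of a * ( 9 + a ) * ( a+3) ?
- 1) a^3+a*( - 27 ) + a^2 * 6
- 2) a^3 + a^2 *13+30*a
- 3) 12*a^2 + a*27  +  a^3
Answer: 3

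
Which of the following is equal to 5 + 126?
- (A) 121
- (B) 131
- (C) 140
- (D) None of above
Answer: B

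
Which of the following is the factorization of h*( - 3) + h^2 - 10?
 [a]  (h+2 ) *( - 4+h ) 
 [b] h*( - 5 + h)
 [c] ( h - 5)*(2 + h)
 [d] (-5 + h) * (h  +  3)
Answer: c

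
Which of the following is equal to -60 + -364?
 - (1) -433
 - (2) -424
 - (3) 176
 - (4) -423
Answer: 2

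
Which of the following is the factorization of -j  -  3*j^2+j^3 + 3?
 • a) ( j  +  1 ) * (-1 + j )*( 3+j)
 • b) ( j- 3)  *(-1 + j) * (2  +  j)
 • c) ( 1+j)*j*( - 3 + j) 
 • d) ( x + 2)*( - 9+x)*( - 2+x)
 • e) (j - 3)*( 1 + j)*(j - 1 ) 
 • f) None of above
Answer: e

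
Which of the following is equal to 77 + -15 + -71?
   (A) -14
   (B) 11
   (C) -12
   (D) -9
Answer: D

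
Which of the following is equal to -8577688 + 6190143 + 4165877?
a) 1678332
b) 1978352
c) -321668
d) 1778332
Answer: d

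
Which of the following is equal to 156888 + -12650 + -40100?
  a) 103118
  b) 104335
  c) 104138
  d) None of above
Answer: c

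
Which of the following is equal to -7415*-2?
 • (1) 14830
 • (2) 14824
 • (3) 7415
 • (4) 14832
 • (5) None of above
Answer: 1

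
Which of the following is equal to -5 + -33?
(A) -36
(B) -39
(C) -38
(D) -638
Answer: C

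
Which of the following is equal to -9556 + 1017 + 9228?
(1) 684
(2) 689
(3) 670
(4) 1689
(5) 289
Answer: 2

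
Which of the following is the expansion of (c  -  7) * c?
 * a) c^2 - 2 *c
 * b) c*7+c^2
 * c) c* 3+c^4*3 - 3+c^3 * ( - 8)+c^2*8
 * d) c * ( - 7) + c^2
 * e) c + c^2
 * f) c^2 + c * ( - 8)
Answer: d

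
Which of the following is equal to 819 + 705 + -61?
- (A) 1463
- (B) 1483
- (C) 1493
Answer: A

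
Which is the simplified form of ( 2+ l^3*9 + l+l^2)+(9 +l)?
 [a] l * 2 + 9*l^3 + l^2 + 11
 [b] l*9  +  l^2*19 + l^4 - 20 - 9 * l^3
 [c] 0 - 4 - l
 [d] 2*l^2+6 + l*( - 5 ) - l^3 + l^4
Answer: a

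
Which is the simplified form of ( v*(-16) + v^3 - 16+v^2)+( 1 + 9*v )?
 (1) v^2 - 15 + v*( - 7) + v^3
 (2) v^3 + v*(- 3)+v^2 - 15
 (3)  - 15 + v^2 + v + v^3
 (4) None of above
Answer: 1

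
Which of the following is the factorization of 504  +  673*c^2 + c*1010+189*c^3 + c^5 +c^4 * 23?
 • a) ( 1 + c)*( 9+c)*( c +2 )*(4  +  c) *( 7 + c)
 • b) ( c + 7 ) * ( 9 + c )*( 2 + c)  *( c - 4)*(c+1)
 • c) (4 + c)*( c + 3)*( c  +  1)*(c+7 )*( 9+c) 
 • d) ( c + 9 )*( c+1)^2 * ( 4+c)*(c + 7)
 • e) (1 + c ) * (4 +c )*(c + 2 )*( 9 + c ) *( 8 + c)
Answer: a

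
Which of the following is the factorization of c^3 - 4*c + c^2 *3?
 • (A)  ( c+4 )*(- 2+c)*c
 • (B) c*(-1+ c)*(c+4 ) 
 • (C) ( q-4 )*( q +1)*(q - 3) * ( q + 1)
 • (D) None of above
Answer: B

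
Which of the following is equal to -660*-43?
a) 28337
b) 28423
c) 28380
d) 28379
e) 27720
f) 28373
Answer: c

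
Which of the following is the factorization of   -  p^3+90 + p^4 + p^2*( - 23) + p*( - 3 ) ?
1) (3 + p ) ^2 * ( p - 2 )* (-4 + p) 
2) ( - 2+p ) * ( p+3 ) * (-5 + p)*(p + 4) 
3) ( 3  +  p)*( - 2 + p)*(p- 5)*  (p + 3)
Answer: 3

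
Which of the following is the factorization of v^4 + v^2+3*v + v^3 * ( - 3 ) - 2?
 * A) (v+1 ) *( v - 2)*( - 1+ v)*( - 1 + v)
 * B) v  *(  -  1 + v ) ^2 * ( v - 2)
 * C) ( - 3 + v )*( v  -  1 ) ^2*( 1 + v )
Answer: A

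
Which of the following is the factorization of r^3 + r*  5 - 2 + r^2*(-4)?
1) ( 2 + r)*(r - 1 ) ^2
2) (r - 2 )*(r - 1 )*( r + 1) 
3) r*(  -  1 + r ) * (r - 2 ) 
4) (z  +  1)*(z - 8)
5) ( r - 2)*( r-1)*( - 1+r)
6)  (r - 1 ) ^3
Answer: 5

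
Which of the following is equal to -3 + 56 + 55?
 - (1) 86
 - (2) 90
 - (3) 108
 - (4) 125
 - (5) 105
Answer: 3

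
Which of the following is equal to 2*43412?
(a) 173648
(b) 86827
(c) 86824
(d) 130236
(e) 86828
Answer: c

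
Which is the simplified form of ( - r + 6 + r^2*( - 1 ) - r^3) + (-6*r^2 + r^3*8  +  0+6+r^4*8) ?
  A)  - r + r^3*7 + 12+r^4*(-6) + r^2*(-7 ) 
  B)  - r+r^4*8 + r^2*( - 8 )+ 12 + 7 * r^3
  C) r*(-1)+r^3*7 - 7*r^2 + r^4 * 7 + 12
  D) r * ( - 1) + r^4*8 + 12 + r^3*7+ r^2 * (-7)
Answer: D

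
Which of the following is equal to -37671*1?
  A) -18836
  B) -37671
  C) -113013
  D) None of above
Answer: B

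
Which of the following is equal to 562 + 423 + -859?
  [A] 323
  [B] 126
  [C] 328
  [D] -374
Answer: B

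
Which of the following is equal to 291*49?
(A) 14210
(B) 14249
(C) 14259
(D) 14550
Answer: C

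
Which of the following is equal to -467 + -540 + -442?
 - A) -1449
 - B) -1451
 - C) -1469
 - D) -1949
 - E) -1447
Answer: A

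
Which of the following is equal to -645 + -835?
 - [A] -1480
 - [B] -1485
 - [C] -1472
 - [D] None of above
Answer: A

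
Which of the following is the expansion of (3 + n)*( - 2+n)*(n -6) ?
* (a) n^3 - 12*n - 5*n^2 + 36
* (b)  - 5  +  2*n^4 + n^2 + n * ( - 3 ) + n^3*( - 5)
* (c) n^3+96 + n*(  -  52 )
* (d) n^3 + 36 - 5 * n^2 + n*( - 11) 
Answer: a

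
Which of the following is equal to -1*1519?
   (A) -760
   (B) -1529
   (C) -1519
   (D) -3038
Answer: C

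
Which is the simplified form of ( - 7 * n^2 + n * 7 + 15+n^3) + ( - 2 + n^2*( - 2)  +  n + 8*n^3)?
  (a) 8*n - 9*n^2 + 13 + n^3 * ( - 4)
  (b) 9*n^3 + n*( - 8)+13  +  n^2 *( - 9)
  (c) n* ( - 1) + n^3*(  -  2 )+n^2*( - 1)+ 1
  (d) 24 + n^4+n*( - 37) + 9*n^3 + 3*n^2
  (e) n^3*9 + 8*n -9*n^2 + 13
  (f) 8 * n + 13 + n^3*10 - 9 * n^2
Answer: e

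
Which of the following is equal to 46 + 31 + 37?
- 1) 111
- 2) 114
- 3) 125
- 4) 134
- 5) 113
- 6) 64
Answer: 2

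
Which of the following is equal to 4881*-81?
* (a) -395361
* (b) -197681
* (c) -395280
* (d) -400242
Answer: a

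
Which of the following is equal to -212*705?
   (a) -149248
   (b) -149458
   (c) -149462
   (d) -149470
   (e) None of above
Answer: e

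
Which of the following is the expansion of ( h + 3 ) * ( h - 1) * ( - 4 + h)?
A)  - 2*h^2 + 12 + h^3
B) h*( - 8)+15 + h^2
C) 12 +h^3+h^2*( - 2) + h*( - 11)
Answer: C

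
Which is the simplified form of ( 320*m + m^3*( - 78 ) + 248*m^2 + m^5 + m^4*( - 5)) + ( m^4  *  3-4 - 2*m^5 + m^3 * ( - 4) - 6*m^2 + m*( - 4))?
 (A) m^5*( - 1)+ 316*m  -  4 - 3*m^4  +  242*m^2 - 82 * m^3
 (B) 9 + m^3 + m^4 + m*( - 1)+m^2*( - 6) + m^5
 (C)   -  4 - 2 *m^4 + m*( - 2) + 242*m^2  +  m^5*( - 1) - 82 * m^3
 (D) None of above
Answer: D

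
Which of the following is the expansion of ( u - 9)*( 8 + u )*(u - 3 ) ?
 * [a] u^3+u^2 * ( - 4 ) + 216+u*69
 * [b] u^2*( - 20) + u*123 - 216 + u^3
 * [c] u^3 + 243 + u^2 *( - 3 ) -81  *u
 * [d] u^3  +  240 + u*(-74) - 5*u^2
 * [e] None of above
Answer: e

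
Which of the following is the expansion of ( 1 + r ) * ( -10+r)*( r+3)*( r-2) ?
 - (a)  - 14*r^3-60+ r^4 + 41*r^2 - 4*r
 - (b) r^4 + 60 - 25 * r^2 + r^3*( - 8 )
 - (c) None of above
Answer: c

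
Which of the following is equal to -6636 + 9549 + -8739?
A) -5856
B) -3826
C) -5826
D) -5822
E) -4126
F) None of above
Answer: C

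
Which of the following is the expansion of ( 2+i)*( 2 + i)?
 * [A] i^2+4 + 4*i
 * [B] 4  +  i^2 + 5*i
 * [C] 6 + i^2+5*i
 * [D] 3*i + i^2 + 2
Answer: A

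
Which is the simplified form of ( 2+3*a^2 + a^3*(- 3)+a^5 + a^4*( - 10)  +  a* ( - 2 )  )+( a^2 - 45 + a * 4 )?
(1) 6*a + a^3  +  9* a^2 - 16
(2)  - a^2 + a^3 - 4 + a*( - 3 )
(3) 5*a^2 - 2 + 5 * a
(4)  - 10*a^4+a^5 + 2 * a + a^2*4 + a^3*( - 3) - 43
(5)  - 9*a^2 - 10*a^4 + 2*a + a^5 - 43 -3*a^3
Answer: 4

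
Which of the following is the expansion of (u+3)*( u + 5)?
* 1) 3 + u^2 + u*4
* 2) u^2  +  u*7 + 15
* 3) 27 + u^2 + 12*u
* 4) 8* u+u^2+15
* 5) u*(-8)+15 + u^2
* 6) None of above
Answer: 4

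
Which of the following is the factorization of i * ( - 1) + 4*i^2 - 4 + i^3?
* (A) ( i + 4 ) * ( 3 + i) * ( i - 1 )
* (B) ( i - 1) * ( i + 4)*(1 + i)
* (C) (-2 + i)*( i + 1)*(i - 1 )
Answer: B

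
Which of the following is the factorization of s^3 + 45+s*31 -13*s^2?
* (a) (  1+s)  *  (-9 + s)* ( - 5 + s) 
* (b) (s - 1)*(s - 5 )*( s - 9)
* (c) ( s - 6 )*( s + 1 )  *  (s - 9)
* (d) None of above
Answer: a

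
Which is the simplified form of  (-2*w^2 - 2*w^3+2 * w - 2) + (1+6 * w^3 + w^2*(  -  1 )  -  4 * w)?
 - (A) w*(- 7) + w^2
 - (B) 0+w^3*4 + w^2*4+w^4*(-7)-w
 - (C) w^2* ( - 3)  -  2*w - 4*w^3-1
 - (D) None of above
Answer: D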